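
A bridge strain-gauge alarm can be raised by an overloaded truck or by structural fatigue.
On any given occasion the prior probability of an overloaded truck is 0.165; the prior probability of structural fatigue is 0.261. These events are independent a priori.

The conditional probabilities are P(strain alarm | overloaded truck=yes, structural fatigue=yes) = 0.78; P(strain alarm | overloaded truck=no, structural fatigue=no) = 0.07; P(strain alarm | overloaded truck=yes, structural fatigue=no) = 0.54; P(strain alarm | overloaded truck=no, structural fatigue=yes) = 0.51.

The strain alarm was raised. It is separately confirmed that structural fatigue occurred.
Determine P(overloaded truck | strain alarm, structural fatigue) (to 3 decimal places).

Numerator (weight on configurations with overloaded truck): 0.78·0.165 = 0.128700
Normalizer over all consistent configurations: 0.51·0.835 + 0.78·0.165 = 0.554550
P(overloaded truck | strain alarm, structural fatigue) = 0.128700/0.554550 ≈ 0.232

P(overloaded truck | strain alarm, structural fatigue) ≈ 0.232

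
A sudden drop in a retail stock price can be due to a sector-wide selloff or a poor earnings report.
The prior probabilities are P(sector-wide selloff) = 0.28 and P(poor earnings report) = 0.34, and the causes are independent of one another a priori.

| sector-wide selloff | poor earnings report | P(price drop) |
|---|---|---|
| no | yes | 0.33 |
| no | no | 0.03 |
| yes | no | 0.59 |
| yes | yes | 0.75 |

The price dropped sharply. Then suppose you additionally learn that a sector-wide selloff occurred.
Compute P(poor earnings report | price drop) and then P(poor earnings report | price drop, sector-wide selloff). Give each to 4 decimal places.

P(price drop) = 0.03·0.72·0.66 + 0.33·0.72·0.34 + 0.59·0.28·0.66 + 0.75·0.28·0.34 = 0.014256 + 0.080784 + 0.109032 + 0.071400 = 0.275472
Of this, 0.152184 comes from 0.080784 + 0.071400 (the poor earnings report=true cases).
P(poor earnings report | price drop) = 0.152184 / 0.275472 ≈ 0.5524

Now condition on the additional information:
By total probability over both values of poor earnings report:
  P(price drop | sector-wide selloff) = 0.59*0.66 + 0.75*0.34
        = 0.389400 + 0.255000 = 0.644400
Configurations with poor earnings report contribute 0.255000, so
  P(poor earnings report | price drop, sector-wide selloff) = 0.255000 / 0.644400 ≈ 0.3957

P(poor earnings report | price drop) ≈ 0.5524; P(poor earnings report | price drop, sector-wide selloff) ≈ 0.3957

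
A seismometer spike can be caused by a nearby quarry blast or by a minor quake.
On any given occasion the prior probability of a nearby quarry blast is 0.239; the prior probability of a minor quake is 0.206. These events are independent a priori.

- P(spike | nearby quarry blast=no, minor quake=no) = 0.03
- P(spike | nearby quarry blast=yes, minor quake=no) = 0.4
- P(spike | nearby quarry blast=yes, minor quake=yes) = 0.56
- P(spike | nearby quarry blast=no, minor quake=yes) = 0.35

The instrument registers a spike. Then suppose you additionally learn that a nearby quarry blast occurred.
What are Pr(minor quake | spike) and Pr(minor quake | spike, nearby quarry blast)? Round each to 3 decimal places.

Numerator (weight on configurations with minor quake): 0.054868 + 0.027571 = 0.082439
Normalizer over all consistent configurations: 0.03·0.761·0.794 + 0.35·0.761·0.206 + 0.4·0.239·0.794 + 0.56·0.239·0.206 = 0.176472
Posterior = 0.082439 / 0.176472 ≈ 0.467

Now also conditioning on nearby quarry blast=true:
Weight on minor quake=true, given the evidence: 0.56·0.206 = 0.115360
Denominator P(spike | nearby quarry blast): 0.4·0.794 + 0.56·0.206 = 0.432960
P(minor quake | spike, nearby quarry blast) = 0.115360/0.432960 ≈ 0.266
— nearby quarry blast explains away the evidence for minor quake.

Pr(minor quake | spike) ≈ 0.467; Pr(minor quake | spike, nearby quarry blast) ≈ 0.266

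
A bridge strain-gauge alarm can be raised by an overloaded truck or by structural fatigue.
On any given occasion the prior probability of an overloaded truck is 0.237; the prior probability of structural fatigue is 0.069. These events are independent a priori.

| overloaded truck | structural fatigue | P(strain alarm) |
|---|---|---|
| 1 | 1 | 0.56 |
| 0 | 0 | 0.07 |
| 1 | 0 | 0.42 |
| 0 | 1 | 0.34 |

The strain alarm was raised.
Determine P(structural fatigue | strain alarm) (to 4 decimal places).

Weight on structural fatigue=true, given the evidence: 0.017900 + 0.009158 = 0.027058
Denominator P(strain alarm): 0.07×0.763×0.931 + 0.34×0.763×0.069 + 0.42×0.237×0.931 + 0.56×0.237×0.069 = 0.169455
Posterior = 0.027058 / 0.169455 ≈ 0.1597

P(structural fatigue | strain alarm) ≈ 0.1597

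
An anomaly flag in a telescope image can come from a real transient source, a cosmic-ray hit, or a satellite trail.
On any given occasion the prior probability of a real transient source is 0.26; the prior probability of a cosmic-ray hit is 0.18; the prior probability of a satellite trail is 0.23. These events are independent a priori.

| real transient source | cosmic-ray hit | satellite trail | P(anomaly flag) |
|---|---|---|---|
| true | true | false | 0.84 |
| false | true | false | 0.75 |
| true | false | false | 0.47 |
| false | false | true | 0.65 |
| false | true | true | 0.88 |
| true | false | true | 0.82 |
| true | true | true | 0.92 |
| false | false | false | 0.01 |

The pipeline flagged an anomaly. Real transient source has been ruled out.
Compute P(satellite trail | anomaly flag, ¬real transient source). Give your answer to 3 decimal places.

P(anomaly flag | ¬real transient source) = 0.01·0.82·0.77 + 0.65·0.82·0.23 + 0.75·0.18·0.77 + 0.88·0.18·0.23 = 0.006314 + 0.122590 + 0.103950 + 0.036432 = 0.269286
Of this, 0.159022 comes from 0.122590 + 0.036432 (the satellite trail=true cases).
P(satellite trail | anomaly flag, ¬real transient source) = 0.159022 / 0.269286 ≈ 0.591

P(satellite trail | anomaly flag, ¬real transient source) ≈ 0.591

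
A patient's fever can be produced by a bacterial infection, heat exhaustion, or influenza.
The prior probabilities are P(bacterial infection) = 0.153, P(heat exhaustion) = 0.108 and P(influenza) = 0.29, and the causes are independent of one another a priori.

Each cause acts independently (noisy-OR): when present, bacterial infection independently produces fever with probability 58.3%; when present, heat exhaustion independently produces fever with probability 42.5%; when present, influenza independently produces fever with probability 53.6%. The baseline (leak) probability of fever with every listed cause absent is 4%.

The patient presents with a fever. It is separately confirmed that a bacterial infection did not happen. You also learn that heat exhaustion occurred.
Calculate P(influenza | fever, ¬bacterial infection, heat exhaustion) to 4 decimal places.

Under noisy-OR, P(fever | causes) = 1 − (1−0.04)·∏(1−qᵢ) over the active causes.
P(fever | ¬bacterial infection, heat exhaustion) = 0.448·0.71 + 0.743872·0.29 = 0.318080 + 0.215723 = 0.533803
The influenza-present share is 0.743872·0.29 = 0.215723.
P(influenza | fever, ¬bacterial infection, heat exhaustion) = 0.215723 / 0.533803 ≈ 0.4041

P(influenza | fever, ¬bacterial infection, heat exhaustion) ≈ 0.4041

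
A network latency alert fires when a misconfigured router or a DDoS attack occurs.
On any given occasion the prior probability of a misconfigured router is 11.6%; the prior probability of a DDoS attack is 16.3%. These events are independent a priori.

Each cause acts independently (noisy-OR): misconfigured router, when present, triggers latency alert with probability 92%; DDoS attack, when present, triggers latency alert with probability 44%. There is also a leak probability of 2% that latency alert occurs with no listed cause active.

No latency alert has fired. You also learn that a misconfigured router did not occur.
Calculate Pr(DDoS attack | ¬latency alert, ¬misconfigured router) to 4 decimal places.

Pr(DDoS attack | ¬latency alert, ¬misconfigured router) ≈ 0.0983

Under noisy-OR, P(latency alert | causes) = 1 − (1−0.02)·∏(1−qᵢ) over the active causes.
P(¬latency alert | ¬misconfigured router) = 0.98·0.837 + 0.5488·0.163 = 0.820260 + 0.089454 = 0.909714
The DDoS attack-present share is 0.5488·0.163 = 0.089454.
So P(DDoS attack | ¬latency alert, ¬misconfigured router) = 0.089454/0.909714 ≈ 0.0983.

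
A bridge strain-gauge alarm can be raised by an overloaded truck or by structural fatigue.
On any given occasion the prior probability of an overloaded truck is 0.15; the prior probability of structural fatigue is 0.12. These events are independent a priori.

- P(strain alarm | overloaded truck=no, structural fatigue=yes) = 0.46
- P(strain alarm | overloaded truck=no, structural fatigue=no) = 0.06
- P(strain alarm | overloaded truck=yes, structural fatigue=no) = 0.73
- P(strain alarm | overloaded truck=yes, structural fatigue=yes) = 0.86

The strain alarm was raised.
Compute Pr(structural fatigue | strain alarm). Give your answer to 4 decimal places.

Pr(structural fatigue | strain alarm) ≈ 0.3064

Numerator (weight on configurations with structural fatigue): 0.046920 + 0.015480 = 0.062400
Normalizer over all consistent configurations: 0.06·0.85·0.88 + 0.46·0.85·0.12 + 0.73·0.15·0.88 + 0.86·0.15·0.12 = 0.203640
Posterior = 0.062400 / 0.203640 ≈ 0.3064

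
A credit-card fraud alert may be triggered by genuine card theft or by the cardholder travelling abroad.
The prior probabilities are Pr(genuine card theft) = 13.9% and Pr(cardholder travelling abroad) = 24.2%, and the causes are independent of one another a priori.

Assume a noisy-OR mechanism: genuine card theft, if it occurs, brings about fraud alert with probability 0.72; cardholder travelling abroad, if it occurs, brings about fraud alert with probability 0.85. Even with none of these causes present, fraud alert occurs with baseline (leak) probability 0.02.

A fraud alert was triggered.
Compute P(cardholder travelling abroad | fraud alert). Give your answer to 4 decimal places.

P(cardholder travelling abroad | fraud alert) ≈ 0.7011

Under noisy-OR, P(fraud alert | causes) = 1 − (1−0.02)·∏(1−qᵢ) over the active causes.
Numerator (weight on configurations with cardholder travelling abroad): 0.177733 + 0.032253 = 0.209986
Normalizer over all consistent configurations: 0.02×0.861×0.758 + 0.853×0.861×0.242 + 0.7256×0.139×0.758 + 0.95884×0.139×0.242 = 0.299490
Posterior = 0.209986 / 0.299490 ≈ 0.7011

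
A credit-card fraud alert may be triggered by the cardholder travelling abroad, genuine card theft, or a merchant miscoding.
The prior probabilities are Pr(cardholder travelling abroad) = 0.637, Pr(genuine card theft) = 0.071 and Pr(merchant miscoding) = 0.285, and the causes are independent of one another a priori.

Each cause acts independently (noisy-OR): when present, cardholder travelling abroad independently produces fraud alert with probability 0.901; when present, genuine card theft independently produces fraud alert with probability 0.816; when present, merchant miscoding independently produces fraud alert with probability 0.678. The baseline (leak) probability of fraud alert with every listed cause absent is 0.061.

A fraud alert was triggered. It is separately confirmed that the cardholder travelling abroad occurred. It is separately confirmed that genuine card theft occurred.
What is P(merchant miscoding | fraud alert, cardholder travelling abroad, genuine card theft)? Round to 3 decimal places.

Under noisy-OR, P(fraud alert | causes) = 1 − (1−0.061)·∏(1−qᵢ) over the active causes.
P(fraud alert | cardholder travelling abroad, genuine card theft) = 0.982895×0.715 + 0.994492×0.285 = 0.702770 + 0.283430 = 0.986200
Restricting to configurations with merchant miscoding present: 0.994492×0.285 = 0.283430.
So P(merchant miscoding | fraud alert, cardholder travelling abroad, genuine card theft) = 0.283430/0.986200 ≈ 0.287.

P(merchant miscoding | fraud alert, cardholder travelling abroad, genuine card theft) ≈ 0.287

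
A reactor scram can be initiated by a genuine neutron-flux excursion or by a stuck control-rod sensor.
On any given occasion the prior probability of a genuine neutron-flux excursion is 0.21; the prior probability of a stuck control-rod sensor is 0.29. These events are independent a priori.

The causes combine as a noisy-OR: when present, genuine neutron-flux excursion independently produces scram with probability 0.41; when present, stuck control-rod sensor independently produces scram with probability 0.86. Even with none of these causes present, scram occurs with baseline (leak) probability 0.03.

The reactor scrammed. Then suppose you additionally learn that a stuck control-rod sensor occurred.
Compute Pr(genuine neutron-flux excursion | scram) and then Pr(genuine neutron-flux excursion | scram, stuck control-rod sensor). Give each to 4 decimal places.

Under noisy-OR, P(scram | causes) = 1 − (1−0.03)·∏(1−qᵢ) over the active causes.
By total probability over the 4 (genuine neutron-flux excursion, stuck control-rod sensor) configurations:
  P(scram) = 0.03×0.79×0.71 + 0.8642×0.79×0.29 + 0.4277×0.21×0.71 + 0.919878×0.21×0.29
        = 0.016827 + 0.197988 + 0.063770 + 0.056021 = 0.334606
Keeping only the genuine neutron-flux excursion-present terms gives 0.119791, so
  P(genuine neutron-flux excursion | scram) = 0.119791 / 0.334606 ≈ 0.3580

Now also conditioning on stuck control-rod sensor=true:
Enumerate both values of genuine neutron-flux excursion and weight by the priors:
  P(scram | stuck control-rod sensor) = 0.8642×0.79 + 0.919878×0.21
        = 0.682718 + 0.193174 = 0.875892
The terms with genuine neutron-flux excursion present sum to 0.193174, so
  P(genuine neutron-flux excursion | scram, stuck control-rod sensor) = 0.193174 / 0.875892 ≈ 0.2205
Conditioning on stuck control-rod sensor lowers the posterior on genuine neutron-flux excursion: the classic explaining-away effect in a common-effect structure.

Pr(genuine neutron-flux excursion | scram) ≈ 0.3580; Pr(genuine neutron-flux excursion | scram, stuck control-rod sensor) ≈ 0.2205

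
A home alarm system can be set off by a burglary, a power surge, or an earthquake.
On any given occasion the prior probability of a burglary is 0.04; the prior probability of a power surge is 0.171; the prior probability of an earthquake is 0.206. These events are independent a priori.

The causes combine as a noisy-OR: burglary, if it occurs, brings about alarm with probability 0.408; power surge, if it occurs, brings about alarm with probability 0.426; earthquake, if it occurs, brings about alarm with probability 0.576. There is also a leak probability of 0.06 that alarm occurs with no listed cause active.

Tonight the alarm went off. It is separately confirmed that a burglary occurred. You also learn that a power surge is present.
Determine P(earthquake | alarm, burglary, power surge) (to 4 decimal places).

P(earthquake | alarm, burglary, power surge) ≈ 0.2479

Under noisy-OR, P(alarm | causes) = 1 − (1−0.06)·∏(1−qᵢ) over the active causes.
Sum P(alarm|·) weighted by the priors over both values of earthquake:
  P(alarm | burglary, power surge) = 0.68058·0.794 + 0.864566·0.206
        = 0.540381 + 0.178101 = 0.718482
The terms with earthquake present sum to 0.178101, so
  P(earthquake | alarm, burglary, power surge) = 0.178101 / 0.718482 ≈ 0.2479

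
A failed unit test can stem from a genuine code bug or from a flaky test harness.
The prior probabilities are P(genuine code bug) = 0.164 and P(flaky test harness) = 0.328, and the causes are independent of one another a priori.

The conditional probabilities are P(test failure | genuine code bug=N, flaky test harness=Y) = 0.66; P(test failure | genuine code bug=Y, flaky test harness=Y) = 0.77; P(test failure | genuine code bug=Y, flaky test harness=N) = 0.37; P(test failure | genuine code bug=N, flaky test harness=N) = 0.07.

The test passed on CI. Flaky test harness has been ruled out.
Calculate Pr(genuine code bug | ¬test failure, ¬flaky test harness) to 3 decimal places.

For the numerator, keep only genuine code bug=true terms: 0.63*0.164 = 0.103320
Normalizer over all consistent configurations: 0.93*0.836 + 0.63*0.164 = 0.880800
P(genuine code bug | ¬test failure, ¬flaky test harness) = 0.103320/0.880800 ≈ 0.117

Pr(genuine code bug | ¬test failure, ¬flaky test harness) ≈ 0.117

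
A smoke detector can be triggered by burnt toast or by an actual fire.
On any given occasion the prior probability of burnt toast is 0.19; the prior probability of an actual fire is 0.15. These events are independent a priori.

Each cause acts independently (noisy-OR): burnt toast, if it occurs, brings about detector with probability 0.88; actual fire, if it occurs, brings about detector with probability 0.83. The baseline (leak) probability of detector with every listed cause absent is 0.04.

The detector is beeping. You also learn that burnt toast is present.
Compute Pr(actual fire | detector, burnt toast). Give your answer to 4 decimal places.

Pr(actual fire | detector, burnt toast) ≈ 0.1636

Under noisy-OR, P(detector | causes) = 1 − (1−0.04)·∏(1−qᵢ) over the active causes.
P(detector | burnt toast) = 0.8848·0.85 + 0.980416·0.15 = 0.752080 + 0.147062 = 0.899142
Restricting to configurations with actual fire present: 0.980416·0.15 = 0.147062.
Hence the posterior is 0.147062/0.899142 ≈ 0.1636.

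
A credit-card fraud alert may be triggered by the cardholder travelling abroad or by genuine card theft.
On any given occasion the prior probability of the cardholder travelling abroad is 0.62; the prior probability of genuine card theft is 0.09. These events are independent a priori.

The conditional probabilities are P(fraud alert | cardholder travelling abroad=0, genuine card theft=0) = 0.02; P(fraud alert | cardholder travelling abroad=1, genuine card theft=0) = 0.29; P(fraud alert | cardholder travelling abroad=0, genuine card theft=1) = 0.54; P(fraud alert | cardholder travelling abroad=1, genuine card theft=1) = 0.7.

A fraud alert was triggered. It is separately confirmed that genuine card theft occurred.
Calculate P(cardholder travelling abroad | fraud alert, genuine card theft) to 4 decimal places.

P(cardholder travelling abroad | fraud alert, genuine card theft) ≈ 0.6790

P(fraud alert | genuine card theft) = 0.54·0.38 + 0.7·0.62 = 0.205200 + 0.434000 = 0.639200
The cardholder travelling abroad-present share is 0.7·0.62 = 0.434000.
Hence the posterior is 0.434000/0.639200 ≈ 0.6790.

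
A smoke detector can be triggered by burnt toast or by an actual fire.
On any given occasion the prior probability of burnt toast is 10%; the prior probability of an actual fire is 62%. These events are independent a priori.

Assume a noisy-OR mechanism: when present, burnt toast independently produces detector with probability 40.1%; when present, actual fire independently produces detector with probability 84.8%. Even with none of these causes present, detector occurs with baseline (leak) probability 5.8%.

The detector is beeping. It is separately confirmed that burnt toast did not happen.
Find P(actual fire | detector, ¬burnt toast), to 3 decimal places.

P(actual fire | detector, ¬burnt toast) ≈ 0.960

Under noisy-OR, P(detector | causes) = 1 − (1−0.058)·∏(1−qᵢ) over the active causes.
Numerator (weight on configurations with actual fire): 0.856816×0.62 = 0.531226
The normalizing constant is 0.058×0.38 + 0.856816×0.62 = 0.553266
Posterior = 0.531226 / 0.553266 ≈ 0.960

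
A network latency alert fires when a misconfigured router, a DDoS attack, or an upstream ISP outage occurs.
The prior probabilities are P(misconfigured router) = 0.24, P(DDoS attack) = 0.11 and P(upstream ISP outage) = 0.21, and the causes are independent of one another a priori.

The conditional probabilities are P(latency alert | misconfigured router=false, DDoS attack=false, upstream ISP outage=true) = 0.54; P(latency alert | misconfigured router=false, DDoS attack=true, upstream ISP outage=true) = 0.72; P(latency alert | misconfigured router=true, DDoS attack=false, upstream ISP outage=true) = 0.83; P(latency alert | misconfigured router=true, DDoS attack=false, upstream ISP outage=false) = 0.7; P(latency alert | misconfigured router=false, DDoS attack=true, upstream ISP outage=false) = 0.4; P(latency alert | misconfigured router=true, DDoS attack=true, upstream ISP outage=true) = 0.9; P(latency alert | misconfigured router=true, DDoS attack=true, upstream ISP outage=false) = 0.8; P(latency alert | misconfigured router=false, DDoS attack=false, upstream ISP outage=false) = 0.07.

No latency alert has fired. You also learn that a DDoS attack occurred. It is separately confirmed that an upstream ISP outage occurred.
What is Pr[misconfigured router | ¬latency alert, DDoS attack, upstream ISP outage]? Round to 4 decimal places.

Numerator (weight on configurations with misconfigured router): 0.1*0.24 = 0.024000
Denominator P(¬latency alert | DDoS attack, upstream ISP outage): 0.28*0.76 + 0.1*0.24 = 0.236800
P(misconfigured router | ¬latency alert, DDoS attack, upstream ISP outage) = 0.024000/0.236800 ≈ 0.1014

Pr[misconfigured router | ¬latency alert, DDoS attack, upstream ISP outage] ≈ 0.1014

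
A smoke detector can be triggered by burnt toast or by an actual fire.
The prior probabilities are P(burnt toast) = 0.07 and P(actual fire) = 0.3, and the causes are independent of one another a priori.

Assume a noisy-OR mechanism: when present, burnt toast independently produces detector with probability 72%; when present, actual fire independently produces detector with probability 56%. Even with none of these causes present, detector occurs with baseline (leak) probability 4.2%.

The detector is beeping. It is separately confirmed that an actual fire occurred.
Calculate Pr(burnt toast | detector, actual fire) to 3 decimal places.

Pr(burnt toast | detector, actual fire) ≈ 0.103

Under noisy-OR, P(detector | causes) = 1 − (1−0.042)·∏(1−qᵢ) over the active causes.
P(detector | actual fire) = 0.57848×0.93 + 0.881974×0.07 = 0.537986 + 0.061738 = 0.599724
Restricting to configurations with burnt toast present: 0.881974×0.07 = 0.061738.
So P(burnt toast | detector, actual fire) = 0.061738/0.599724 ≈ 0.103.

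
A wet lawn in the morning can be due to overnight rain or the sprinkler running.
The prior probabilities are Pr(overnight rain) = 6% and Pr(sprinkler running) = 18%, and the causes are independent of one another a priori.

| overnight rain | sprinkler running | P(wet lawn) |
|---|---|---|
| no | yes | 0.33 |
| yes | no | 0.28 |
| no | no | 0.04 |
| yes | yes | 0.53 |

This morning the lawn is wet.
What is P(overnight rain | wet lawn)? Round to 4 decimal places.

Numerator (weight on configurations with overnight rain): 0.013776 + 0.005724 = 0.019500
Denominator P(wet lawn): 0.04*0.94*0.82 + 0.33*0.94*0.18 + 0.28*0.06*0.82 + 0.53*0.06*0.18 = 0.106168
P(overnight rain | wet lawn) = 0.019500/0.106168 ≈ 0.1837

P(overnight rain | wet lawn) ≈ 0.1837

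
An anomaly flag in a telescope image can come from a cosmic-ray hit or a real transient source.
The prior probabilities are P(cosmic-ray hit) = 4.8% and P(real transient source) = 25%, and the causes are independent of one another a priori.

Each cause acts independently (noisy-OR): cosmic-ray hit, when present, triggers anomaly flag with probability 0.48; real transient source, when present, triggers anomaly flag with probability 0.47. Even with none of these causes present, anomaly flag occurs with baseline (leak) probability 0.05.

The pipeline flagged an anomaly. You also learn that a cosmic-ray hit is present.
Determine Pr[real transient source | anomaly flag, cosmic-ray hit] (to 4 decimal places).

Under noisy-OR, P(anomaly flag | causes) = 1 − (1−0.05)·∏(1−qᵢ) over the active causes.
P(anomaly flag | cosmic-ray hit) = 0.506·0.75 + 0.73818·0.25 = 0.379500 + 0.184545 = 0.564045
Of this, 0.184545 comes from 0.73818·0.25 (the real transient source=true cases).
So P(real transient source | anomaly flag, cosmic-ray hit) = 0.184545/0.564045 ≈ 0.3272.

Pr[real transient source | anomaly flag, cosmic-ray hit] ≈ 0.3272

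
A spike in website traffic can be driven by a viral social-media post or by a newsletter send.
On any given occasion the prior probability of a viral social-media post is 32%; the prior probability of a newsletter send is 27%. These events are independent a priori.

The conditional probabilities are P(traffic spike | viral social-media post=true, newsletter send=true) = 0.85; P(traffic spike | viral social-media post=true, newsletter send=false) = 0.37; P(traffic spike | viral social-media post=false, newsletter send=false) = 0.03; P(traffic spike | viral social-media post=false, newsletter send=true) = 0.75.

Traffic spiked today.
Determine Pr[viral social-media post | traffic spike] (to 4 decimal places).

Pr[viral social-media post | traffic spike] ≈ 0.5116

P(traffic spike) = 0.03×0.68×0.73 + 0.75×0.68×0.27 + 0.37×0.32×0.73 + 0.85×0.32×0.27 = 0.014892 + 0.137700 + 0.086432 + 0.073440 = 0.312464
Restricting to configurations with viral social-media post present: 0.086432 + 0.073440 = 0.159872.
Hence the posterior is 0.159872/0.312464 ≈ 0.5116.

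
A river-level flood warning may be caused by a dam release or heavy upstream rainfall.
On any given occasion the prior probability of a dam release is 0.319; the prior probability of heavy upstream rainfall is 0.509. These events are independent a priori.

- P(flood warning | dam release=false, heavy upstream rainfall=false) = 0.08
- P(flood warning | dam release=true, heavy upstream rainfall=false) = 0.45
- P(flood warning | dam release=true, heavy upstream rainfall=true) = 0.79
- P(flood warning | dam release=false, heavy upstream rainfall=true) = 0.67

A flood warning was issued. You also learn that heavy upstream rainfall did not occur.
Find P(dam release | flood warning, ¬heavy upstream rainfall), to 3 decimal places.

Weight on dam release=true, given the evidence: 0.45·0.319 = 0.143550
The normalizing constant is 0.08·0.681 + 0.45·0.319 = 0.198030
Posterior = 0.143550 / 0.198030 ≈ 0.725

P(dam release | flood warning, ¬heavy upstream rainfall) ≈ 0.725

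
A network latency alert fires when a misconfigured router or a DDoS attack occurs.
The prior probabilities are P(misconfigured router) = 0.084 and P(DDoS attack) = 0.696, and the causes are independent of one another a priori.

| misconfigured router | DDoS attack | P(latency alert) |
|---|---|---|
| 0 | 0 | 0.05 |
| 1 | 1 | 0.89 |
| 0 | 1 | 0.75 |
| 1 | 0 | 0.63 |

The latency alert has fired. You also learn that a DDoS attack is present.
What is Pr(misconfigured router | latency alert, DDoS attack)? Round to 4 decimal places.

Pr(misconfigured router | latency alert, DDoS attack) ≈ 0.0981

P(latency alert | DDoS attack) = 0.75*0.916 + 0.89*0.084 = 0.687000 + 0.074760 = 0.761760
Of this, 0.074760 comes from 0.89*0.084 (the misconfigured router=true cases).
P(misconfigured router | latency alert, DDoS attack) = 0.074760 / 0.761760 ≈ 0.0981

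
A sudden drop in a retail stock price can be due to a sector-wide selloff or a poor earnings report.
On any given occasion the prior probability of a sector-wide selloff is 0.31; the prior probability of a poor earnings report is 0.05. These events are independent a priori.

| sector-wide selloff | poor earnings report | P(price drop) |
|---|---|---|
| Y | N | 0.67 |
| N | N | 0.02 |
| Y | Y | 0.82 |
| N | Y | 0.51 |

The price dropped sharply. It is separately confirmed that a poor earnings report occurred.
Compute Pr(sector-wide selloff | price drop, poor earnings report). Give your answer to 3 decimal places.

Pr(sector-wide selloff | price drop, poor earnings report) ≈ 0.419

Numerator (weight on configurations with sector-wide selloff): 0.82·0.31 = 0.254200
The normalizing constant is 0.51·0.69 + 0.82·0.31 = 0.606100
Posterior = 0.254200 / 0.606100 ≈ 0.419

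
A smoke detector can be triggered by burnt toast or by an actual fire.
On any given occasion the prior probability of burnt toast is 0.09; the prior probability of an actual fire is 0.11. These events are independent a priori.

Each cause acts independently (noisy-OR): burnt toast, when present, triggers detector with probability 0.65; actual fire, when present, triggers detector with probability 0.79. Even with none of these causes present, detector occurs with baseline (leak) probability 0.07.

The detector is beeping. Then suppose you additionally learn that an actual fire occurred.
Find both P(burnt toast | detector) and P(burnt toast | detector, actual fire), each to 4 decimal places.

Under noisy-OR, P(detector | causes) = 1 − (1−0.07)·∏(1−qᵢ) over the active causes.
Enumerate the 4 (burnt toast, actual fire) configurations and weight by the priors:
  P(detector) = 0.07·0.91·0.89 + 0.8047·0.91·0.11 + 0.6745·0.09·0.89 + 0.931645·0.09·0.11
        = 0.056693 + 0.080550 + 0.054027 + 0.009223 = 0.200493
Configurations with burnt toast contribute 0.063250, so
  P(burnt toast | detector) = 0.063250 / 0.200493 ≈ 0.3155

Now also conditioning on actual fire=true:
Weight on burnt toast=true, given the evidence: 0.931645×0.09 = 0.083848
Normalizer over all consistent configurations: 0.8047×0.91 + 0.931645×0.09 = 0.816125
Posterior = 0.083848 / 0.816125 ≈ 0.1027

P(burnt toast | detector) ≈ 0.3155; P(burnt toast | detector, actual fire) ≈ 0.1027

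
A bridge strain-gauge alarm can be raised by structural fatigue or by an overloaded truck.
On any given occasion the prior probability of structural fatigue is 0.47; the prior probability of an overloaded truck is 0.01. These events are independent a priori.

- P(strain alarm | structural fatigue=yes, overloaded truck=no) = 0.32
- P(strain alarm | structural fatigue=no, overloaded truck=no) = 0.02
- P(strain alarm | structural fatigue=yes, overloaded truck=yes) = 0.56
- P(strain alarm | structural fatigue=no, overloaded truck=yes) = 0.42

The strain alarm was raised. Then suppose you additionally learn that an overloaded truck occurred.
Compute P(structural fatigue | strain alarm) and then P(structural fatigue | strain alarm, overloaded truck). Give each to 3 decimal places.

P(structural fatigue | strain alarm) ≈ 0.923; P(structural fatigue | strain alarm, overloaded truck) ≈ 0.542

Weight on structural fatigue=true, given the evidence: 0.148896 + 0.002632 = 0.151528
Normalizer over all consistent configurations: 0.02*0.53*0.99 + 0.42*0.53*0.01 + 0.32*0.47*0.99 + 0.56*0.47*0.01 = 0.164248
P(structural fatigue | strain alarm) = 0.151528/0.164248 ≈ 0.923

With the extra evidence:
By total probability over both values of structural fatigue:
  P(strain alarm | overloaded truck) = 0.42*0.53 + 0.56*0.47
        = 0.222600 + 0.263200 = 0.485800
Configurations with structural fatigue contribute 0.263200, so
  P(structural fatigue | strain alarm, overloaded truck) = 0.263200 / 0.485800 ≈ 0.542
This is intercausal reasoning (explaining away): once overloaded truck accounts for the strain alarm, structural fatigue becomes less likely.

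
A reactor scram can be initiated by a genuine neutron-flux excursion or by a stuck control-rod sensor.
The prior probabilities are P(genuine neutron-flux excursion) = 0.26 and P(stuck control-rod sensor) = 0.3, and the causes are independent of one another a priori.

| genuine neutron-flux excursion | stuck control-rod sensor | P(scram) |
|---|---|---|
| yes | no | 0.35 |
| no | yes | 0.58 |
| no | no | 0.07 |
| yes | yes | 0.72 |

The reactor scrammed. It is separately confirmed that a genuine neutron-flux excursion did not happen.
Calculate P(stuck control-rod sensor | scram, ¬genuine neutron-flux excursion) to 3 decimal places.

Numerator (weight on configurations with stuck control-rod sensor): 0.58×0.3 = 0.174000
Denominator P(scram | ¬genuine neutron-flux excursion): 0.07×0.7 + 0.58×0.3 = 0.223000
Posterior = 0.174000 / 0.223000 ≈ 0.780

P(stuck control-rod sensor | scram, ¬genuine neutron-flux excursion) ≈ 0.780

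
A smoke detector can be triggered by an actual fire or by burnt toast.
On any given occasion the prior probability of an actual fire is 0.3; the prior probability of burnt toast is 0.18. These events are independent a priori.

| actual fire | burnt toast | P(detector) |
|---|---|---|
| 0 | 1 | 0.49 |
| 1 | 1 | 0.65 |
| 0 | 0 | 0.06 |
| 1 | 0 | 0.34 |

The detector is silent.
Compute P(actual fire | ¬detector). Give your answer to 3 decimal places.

P(actual fire | ¬detector) ≈ 0.231

P(¬detector) = 0.94·0.7·0.82 + 0.51·0.7·0.18 + 0.66·0.3·0.82 + 0.35·0.3·0.18 = 0.539560 + 0.064260 + 0.162360 + 0.018900 = 0.785080
The actual fire-present share is 0.162360 + 0.018900 = 0.181260.
So P(actual fire | ¬detector) = 0.181260/0.785080 ≈ 0.231.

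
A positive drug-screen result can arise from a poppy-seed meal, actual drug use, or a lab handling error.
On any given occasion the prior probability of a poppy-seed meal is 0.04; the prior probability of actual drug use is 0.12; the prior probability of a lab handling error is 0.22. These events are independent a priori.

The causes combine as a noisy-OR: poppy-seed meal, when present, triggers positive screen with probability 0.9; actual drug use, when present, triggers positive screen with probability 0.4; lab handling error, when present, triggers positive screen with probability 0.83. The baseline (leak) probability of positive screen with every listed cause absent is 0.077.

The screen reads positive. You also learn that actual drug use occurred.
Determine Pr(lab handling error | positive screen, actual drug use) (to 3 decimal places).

Pr(lab handling error | positive screen, actual drug use) ≈ 0.355

Under noisy-OR, P(positive screen | causes) = 1 − (1−0.077)·∏(1−qᵢ) over the active causes.
Sum P(positive screen|·) weighted by the priors over the 4 (poppy-seed meal, lab handling error) configurations:
  P(positive screen | actual drug use) = 0.4462·0.96·0.78 + 0.905854·0.96·0.22 + 0.94462·0.04·0.78 + 0.990585·0.04·0.22
        = 0.334115 + 0.191316 + 0.029472 + 0.008717 = 0.563620
Configurations with lab handling error contribute 0.200033, so
  P(lab handling error | positive screen, actual drug use) = 0.200033 / 0.563620 ≈ 0.355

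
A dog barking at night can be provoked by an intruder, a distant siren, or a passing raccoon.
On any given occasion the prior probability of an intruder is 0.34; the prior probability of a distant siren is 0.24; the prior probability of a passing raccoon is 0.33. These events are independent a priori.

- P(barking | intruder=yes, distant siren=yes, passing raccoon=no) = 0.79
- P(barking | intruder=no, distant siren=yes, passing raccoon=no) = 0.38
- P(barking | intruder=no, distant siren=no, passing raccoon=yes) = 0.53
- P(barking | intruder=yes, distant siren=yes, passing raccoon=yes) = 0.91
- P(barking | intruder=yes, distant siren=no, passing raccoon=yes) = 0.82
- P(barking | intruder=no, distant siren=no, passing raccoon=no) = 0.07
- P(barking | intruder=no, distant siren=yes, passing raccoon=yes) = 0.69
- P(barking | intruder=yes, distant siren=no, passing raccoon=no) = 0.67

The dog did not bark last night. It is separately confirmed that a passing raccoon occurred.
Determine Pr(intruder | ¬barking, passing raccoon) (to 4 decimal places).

Pr(intruder | ¬barking, passing raccoon) ≈ 0.1590

Numerator (weight on configurations with intruder): 0.046512 + 0.007344 = 0.053856
The normalizing constant is 0.47*0.66*0.76 + 0.31*0.66*0.24 + 0.18*0.34*0.76 + 0.09*0.34*0.24 = 0.338712
P(intruder | ¬barking, passing raccoon) = 0.053856/0.338712 ≈ 0.1590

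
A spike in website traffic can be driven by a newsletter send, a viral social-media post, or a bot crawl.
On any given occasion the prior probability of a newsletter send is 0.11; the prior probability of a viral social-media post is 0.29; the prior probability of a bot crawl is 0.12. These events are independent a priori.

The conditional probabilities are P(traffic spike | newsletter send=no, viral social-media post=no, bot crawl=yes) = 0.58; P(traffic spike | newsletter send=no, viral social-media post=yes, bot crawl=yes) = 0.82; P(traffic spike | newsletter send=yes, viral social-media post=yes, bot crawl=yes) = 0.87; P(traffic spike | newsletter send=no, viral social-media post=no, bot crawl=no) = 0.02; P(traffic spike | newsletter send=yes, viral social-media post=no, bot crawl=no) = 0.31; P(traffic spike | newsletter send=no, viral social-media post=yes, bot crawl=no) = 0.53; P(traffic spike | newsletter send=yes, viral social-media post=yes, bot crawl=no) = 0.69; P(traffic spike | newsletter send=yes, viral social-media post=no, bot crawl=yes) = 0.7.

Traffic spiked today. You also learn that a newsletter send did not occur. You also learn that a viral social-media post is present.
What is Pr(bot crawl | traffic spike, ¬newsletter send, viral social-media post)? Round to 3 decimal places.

Pr(bot crawl | traffic spike, ¬newsletter send, viral social-media post) ≈ 0.174

P(traffic spike | ¬newsletter send, viral social-media post) = 0.53·0.88 + 0.82·0.12 = 0.466400 + 0.098400 = 0.564800
Restricting to configurations with bot crawl present: 0.82·0.12 = 0.098400.
So P(bot crawl | traffic spike, ¬newsletter send, viral social-media post) = 0.098400/0.564800 ≈ 0.174.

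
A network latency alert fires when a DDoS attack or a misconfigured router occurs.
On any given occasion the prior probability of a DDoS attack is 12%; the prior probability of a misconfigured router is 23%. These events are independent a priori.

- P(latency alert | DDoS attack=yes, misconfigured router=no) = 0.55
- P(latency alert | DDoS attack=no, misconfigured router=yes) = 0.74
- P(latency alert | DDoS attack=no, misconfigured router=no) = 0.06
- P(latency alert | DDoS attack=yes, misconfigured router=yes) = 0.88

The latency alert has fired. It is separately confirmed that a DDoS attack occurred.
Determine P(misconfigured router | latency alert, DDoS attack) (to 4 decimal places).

Sum P(latency alert|·) weighted by the priors over both values of misconfigured router:
  P(latency alert | DDoS attack) = 0.55*0.77 + 0.88*0.23
        = 0.423500 + 0.202400 = 0.625900
The terms with misconfigured router present sum to 0.202400, so
  P(misconfigured router | latency alert, DDoS attack) = 0.202400 / 0.625900 ≈ 0.3234

P(misconfigured router | latency alert, DDoS attack) ≈ 0.3234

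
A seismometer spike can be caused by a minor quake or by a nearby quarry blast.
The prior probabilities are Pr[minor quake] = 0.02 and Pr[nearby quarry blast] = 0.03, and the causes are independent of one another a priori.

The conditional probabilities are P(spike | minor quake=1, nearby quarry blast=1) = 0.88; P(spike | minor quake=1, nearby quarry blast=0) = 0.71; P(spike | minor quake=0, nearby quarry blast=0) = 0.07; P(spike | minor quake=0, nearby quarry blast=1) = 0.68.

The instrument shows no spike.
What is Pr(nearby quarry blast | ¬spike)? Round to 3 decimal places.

Pr(nearby quarry blast | ¬spike) ≈ 0.011

By total probability over the 4 (minor quake, nearby quarry blast) configurations:
  P(¬spike) = 0.93·0.98·0.97 + 0.32·0.98·0.03 + 0.29·0.02·0.97 + 0.12·0.02·0.03
        = 0.884058 + 0.009408 + 0.005626 + 0.000072 = 0.899164
The terms with nearby quarry blast present sum to 0.009480, so
  P(nearby quarry blast | ¬spike) = 0.009480 / 0.899164 ≈ 0.011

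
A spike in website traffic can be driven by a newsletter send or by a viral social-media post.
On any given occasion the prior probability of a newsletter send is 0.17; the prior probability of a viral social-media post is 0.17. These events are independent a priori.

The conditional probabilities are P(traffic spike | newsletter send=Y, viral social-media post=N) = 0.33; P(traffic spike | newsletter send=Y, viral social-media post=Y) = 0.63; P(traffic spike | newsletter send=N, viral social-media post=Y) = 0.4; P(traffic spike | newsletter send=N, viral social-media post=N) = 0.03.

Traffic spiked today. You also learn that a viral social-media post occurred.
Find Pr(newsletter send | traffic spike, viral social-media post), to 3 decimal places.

P(traffic spike | viral social-media post) = 0.4·0.83 + 0.63·0.17 = 0.332000 + 0.107100 = 0.439100
The newsletter send-present share is 0.63·0.17 = 0.107100.
So P(newsletter send | traffic spike, viral social-media post) = 0.107100/0.439100 ≈ 0.244.

Pr(newsletter send | traffic spike, viral social-media post) ≈ 0.244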